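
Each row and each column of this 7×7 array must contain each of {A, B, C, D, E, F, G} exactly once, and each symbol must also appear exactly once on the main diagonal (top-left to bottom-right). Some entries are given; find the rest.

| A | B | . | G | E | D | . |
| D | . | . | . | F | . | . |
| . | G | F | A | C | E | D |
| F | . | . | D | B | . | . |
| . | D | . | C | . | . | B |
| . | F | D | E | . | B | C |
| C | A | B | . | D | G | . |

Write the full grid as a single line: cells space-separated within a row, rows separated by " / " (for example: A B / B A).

At row 1, column 3: row 1 has {A,B,D,E,G}; column 3 has {B,D,F}; that leaves C.
At row 1, column 7: row 1 has {A,B,C,D,E,G}; column 7 has {B,C,D}; that leaves F.
At row 2, column 4: row 2 has {D,F}; column 4 has {A,C,D,E,G}; that leaves B.
At row 3, column 1: row 3 has {A,C,D,E,F,G}; column 1 has {A,C,D,F}; that leaves B.
At row 5, column 5: row 5 has {B,C,D}; column 5 has {B,C,D,E,F}; the diagonal has {A,B,D,F}; that leaves G.
At row 6, column 1: row 6 has {B,C,D,E,F}; column 1 has {A,B,C,D,F}; that leaves G.
At row 6, column 5: row 6 has {B,C,D,E,F,G}; column 5 has {B,C,D,E,F,G}; that leaves A.
At row 7, column 4: row 7 has {A,B,C,D,G}; column 4 has {A,B,C,D,E,G}; that leaves F.
At row 7, column 7: row 7 has {A,B,C,D,F,G}; column 7 has {B,C,D,F}; the diagonal has {A,B,D,F,G}; that leaves E.
At row 2, column 2: row 2 has {B,D,F}; column 2 has {A,B,D,F,G}; the diagonal has {A,B,D,E,F,G}; that leaves C.
At row 2, column 6: row 2 has {B,C,D,F}; column 6 has {B,D,E,G}; that leaves A.
At row 2, column 7: row 2 has {A,B,C,D,F}; column 7 has {B,C,D,E,F}; that leaves G.
At row 4, column 2: row 4 has {B,D,F}; column 2 has {A,B,C,D,F,G}; that leaves E.
At row 4, column 6: row 4 has {B,D,E,F}; column 6 has {A,B,D,E,G}; that leaves C.
At row 4, column 7: row 4 has {B,C,D,E,F}; column 7 has {B,C,D,E,F,G}; that leaves A.
At row 5, column 1: row 5 has {B,C,D,G}; column 1 has {A,B,C,D,F,G}; that leaves E.
At row 5, column 3: row 5 has {B,C,D,E,G}; column 3 has {B,C,D,F}; that leaves A.
At row 5, column 6: row 5 has {A,B,C,D,E,G}; column 6 has {A,B,C,D,E,G}; that leaves F.
At row 2, column 3: row 2 has {A,B,C,D,F,G}; column 3 has {A,B,C,D,F}; that leaves E.
At row 4, column 3: row 4 has {A,B,C,D,E,F}; column 3 has {A,B,C,D,E,F}; that leaves G.

A B C G E D F / D C E B F A G / B G F A C E D / F E G D B C A / E D A C G F B / G F D E A B C / C A B F D G E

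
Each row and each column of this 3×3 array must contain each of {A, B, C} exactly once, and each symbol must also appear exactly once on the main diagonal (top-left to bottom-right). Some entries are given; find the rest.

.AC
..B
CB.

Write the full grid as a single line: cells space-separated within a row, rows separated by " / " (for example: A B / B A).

B A C / A C B / C B A

Cell (r1,c1): row 1 has {A,C}; column 1 has {C}; the diagonal is empty so far → B.
Cell (r2,c1): row 2 has {B}; column 1 has {B,C} → A.
Cell (r2,c2): row 2 has {A,B}; column 2 has {A,B}; the diagonal has {B} → C.
Cell (r3,c3): row 3 has {B,C}; column 3 has {B,C}; the diagonal has {B,C} → A.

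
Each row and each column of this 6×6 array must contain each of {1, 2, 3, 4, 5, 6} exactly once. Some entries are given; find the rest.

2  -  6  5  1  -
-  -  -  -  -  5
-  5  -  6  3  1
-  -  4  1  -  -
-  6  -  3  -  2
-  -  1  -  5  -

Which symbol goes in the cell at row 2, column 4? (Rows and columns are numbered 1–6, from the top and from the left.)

(r3,c1) = 4
(r3,c3) = 2
(r5,c3) = 5
(r5,c5) = 4
(r2,c3) = 3
(r5,c1) = 1
(r2,c1) = 6
(r2,c5) = 2
(r4,c5) = 6
(r4,c6) = 3
(r6,c1) = 3
(r1,c6) = 4
(r2,c4) = 4

4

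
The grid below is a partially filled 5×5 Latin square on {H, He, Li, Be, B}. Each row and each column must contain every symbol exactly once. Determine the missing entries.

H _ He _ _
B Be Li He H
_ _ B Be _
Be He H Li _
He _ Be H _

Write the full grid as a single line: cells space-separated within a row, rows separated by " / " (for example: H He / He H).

H Li He B Be / B Be Li He H / Li H B Be He / Be He H Li B / He B Be H Li

(r1,c4): row 1 has {H,He}; column 4 has {H,He,Li,Be}, so it must be B.
(r3,c1): row 3 has {Be,B}; column 1 has {H,He,Be,B}, so it must be Li.
(r3,c2): row 3 has {Li,Be,B}; column 2 has {He,Be}, so it must be H.
(r3,c5): row 3 has {H,Li,Be,B}; column 5 has {H}, so it must be He.
(r4,c5): row 4 has {H,He,Li,Be}; column 5 has {H,He}, so it must be B.
(r5,c5): row 5 has {H,He,Be}; column 5 has {H,He,B}, so it must be Li.
(r1,c2): row 1 has {H,He,B}; column 2 has {H,He,Be}, so it must be Li.
(r1,c5): row 1 has {H,He,Li,B}; column 5 has {H,He,Li,B}, so it must be Be.
(r5,c2): row 5 has {H,He,Li,Be}; column 2 has {H,He,Li,Be}, so it must be B.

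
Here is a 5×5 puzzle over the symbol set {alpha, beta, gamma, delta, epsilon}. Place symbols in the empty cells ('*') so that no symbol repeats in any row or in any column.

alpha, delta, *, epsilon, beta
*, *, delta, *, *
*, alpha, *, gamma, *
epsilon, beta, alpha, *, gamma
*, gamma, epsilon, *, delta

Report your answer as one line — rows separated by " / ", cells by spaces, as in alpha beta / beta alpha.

Cell (r1,c3): row 1 has {alpha,beta,delta,epsilon}; column 3 has {alpha,delta,epsilon} → gamma.
Cell (r2,c2): row 2 has {delta}; column 2 has {alpha,beta,gamma,delta} → epsilon.
Cell (r2,c5): row 2 has {delta,epsilon}; column 5 has {beta,gamma,delta} → alpha.
Cell (r3,c3): row 3 has {alpha,gamma}; column 3 has {alpha,gamma,delta,epsilon} → beta.
Cell (r3,c5): row 3 has {alpha,beta,gamma}; column 5 has {alpha,beta,gamma,delta} → epsilon.
Cell (r4,c4): row 4 has {alpha,beta,gamma,epsilon}; column 4 has {gamma,epsilon} → delta.
Cell (r5,c1): row 5 has {gamma,delta,epsilon}; column 1 has {alpha,epsilon} → beta.
Cell (r5,c4): row 5 has {beta,gamma,delta,epsilon}; column 4 has {gamma,delta,epsilon} → alpha.
Cell (r2,c1): row 2 has {alpha,delta,epsilon}; column 1 has {alpha,beta,epsilon} → gamma.
Cell (r2,c4): row 2 has {alpha,gamma,delta,epsilon}; column 4 has {alpha,gamma,delta,epsilon} → beta.
Cell (r3,c1): row 3 has {alpha,beta,gamma,epsilon}; column 1 has {alpha,beta,gamma,epsilon} → delta.

alpha delta gamma epsilon beta / gamma epsilon delta beta alpha / delta alpha beta gamma epsilon / epsilon beta alpha delta gamma / beta gamma epsilon alpha delta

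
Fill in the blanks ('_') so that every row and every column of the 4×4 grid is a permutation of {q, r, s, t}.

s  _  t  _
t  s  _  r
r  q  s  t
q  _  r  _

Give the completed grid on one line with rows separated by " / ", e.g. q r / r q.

(r1,c2) = r
(r1,c4) = q
(r2,c3) = q
(r4,c2) = t
(r4,c4) = s

s r t q / t s q r / r q s t / q t r s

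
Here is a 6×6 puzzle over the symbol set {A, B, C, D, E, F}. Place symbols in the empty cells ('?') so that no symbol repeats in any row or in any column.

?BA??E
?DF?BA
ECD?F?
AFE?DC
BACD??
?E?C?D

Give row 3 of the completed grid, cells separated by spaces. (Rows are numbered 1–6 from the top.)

E C D A F B

(r1,c4): row 1 has {A,B,E}; column 4 has {C,D}, so it must be F.
(r1,c5): row 1 has {A,B,E,F}; column 5 has {B,D,F}, so it must be C.
(r2,c1): row 2 has {A,B,D,F}; column 1 has {A,B,E}, so it must be C.
(r2,c4): row 2 has {A,B,C,D,F}; column 4 has {C,D,F}, so it must be E.
(r3,c6): row 3 has {C,D,E,F}; column 6 has {A,C,D,E}, so it must be B.
(r4,c4): row 4 has {A,C,D,E,F}; column 4 has {C,D,E,F}, so it must be B.
(r5,c5): row 5 has {A,B,C,D}; column 5 has {B,C,D,F}, so it must be E.
(r5,c6): row 5 has {A,B,C,D,E}; column 6 has {A,B,C,D,E}, so it must be F.
(r6,c1): row 6 has {C,D,E}; column 1 has {A,B,C,E}, so it must be F.
(r6,c3): row 6 has {C,D,E,F}; column 3 has {A,C,D,E,F}, so it must be B.
(r6,c5): row 6 has {B,C,D,E,F}; column 5 has {B,C,D,E,F}, so it must be A.
(r1,c1): row 1 has {A,B,C,E,F}; column 1 has {A,B,C,E,F}, so it must be D.
(r3,c4): row 3 has {B,C,D,E,F}; column 4 has {B,C,D,E,F}, so it must be A.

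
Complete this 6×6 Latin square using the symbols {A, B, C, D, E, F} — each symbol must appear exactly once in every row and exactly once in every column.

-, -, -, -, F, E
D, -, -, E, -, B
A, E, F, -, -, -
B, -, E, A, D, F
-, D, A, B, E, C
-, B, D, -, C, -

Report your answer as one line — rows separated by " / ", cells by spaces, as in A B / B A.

C A B D F E / D F C E A B / A E F C B D / B C E A D F / F D A B E C / E B D F C A

Cell (r1,c1): row 1 has {E,F}; column 1 has {A,B,D} → C.
Cell (r1,c2): row 1 has {C,E,F}; column 2 has {B,D,E} → A.
Cell (r1,c3): row 1 has {A,C,E,F}; column 3 has {A,D,E,F} → B.
Cell (r1,c4): row 1 has {A,B,C,E,F}; column 4 has {A,B,E} → D.
Cell (r2,c3): row 2 has {B,D,E}; column 3 has {A,B,D,E,F} → C.
Cell (r2,c5): row 2 has {B,C,D,E}; column 5 has {C,D,E,F} → A.
Cell (r3,c4): row 3 has {A,E,F}; column 4 has {A,B,D,E} → C.
Cell (r3,c5): row 3 has {A,C,E,F}; column 5 has {A,C,D,E,F} → B.
Cell (r3,c6): row 3 has {A,B,C,E,F}; column 6 has {B,C,E,F} → D.
Cell (r4,c2): row 4 has {A,B,D,E,F}; column 2 has {A,B,D,E} → C.
Cell (r5,c1): row 5 has {A,B,C,D,E}; column 1 has {A,B,C,D} → F.
Cell (r6,c1): row 6 has {B,C,D}; column 1 has {A,B,C,D,F} → E.
Cell (r6,c4): row 6 has {B,C,D,E}; column 4 has {A,B,C,D,E} → F.
Cell (r6,c6): row 6 has {B,C,D,E,F}; column 6 has {B,C,D,E,F} → A.
Cell (r2,c2): row 2 has {A,B,C,D,E}; column 2 has {A,B,C,D,E} → F.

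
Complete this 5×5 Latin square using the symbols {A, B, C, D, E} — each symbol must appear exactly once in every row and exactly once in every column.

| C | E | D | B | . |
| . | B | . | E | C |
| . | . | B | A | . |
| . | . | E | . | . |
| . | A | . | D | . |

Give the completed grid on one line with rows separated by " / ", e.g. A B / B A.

C E D B A / D B A E C / E C B A D / A D E C B / B A C D E

(r1,c5) = A
(r2,c3) = A
(r4,c4) = C
(r5,c3) = C
(r2,c1) = D
(r3,c1) = E
(r3,c5) = D
(r4,c2) = D
(r4,c5) = B
(r5,c1) = B
(r5,c5) = E
(r3,c2) = C
(r4,c1) = A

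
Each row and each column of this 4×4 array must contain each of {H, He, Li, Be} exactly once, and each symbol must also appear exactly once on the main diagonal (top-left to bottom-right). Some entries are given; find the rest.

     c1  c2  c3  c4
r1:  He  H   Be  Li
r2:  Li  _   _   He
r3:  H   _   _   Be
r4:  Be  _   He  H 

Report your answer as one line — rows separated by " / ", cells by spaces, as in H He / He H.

He H Be Li / Li Be H He / H He Li Be / Be Li He H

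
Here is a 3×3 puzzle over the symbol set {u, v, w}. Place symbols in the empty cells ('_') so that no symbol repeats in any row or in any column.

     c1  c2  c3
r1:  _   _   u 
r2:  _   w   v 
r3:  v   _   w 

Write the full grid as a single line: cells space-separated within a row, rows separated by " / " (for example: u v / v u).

w v u / u w v / v u w

(r1,c1): row 1 has {u}; column 1 has {v}, so it must be w.
(r1,c2): row 1 has {u,w}; column 2 has {w}, so it must be v.
(r2,c1): row 2 has {v,w}; column 1 has {v,w}, so it must be u.
(r3,c2): row 3 has {v,w}; column 2 has {v,w}, so it must be u.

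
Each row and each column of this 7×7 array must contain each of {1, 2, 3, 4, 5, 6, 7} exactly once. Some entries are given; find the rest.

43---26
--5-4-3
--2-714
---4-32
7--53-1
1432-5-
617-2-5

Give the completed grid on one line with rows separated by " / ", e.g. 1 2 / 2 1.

4 3 1 7 5 2 6 / 2 6 5 1 4 7 3 / 3 5 2 6 7 1 4 / 5 7 6 4 1 3 2 / 7 2 4 5 3 6 1 / 1 4 3 2 6 5 7 / 6 1 7 3 2 4 5

(r1,c3) = 1
(r1,c4) = 7
(r1,c5) = 5
(r2,c1) = 2
(r4,c1) = 5
(r4,c3) = 6
(r4,c5) = 1
(r5,c3) = 4
(r5,c6) = 6
(r6,c5) = 6
(r6,c7) = 7
(r7,c4) = 3
(r7,c6) = 4
(r2,c6) = 7
(r3,c1) = 3
(r3,c4) = 6
(r4,c2) = 7
(r5,c2) = 2
(r2,c2) = 6
(r2,c4) = 1
(r3,c2) = 5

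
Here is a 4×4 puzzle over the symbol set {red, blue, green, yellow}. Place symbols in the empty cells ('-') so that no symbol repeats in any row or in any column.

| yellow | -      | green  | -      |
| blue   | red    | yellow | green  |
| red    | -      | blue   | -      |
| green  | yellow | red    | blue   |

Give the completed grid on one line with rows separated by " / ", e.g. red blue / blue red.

(r1,c2): row 1 has {green,yellow}; column 2 has {red,yellow}, so it must be blue.
(r1,c4): row 1 has {blue,green,yellow}; column 4 has {blue,green}, so it must be red.
(r3,c2): row 3 has {red,blue}; column 2 has {red,blue,yellow}, so it must be green.
(r3,c4): row 3 has {red,blue,green}; column 4 has {red,blue,green}, so it must be yellow.

yellow blue green red / blue red yellow green / red green blue yellow / green yellow red blue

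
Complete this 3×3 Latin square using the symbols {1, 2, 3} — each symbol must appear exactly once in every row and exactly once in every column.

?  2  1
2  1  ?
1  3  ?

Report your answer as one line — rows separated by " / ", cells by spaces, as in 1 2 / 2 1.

(r1,c1) = 3
(r2,c3) = 3
(r3,c3) = 2

3 2 1 / 2 1 3 / 1 3 2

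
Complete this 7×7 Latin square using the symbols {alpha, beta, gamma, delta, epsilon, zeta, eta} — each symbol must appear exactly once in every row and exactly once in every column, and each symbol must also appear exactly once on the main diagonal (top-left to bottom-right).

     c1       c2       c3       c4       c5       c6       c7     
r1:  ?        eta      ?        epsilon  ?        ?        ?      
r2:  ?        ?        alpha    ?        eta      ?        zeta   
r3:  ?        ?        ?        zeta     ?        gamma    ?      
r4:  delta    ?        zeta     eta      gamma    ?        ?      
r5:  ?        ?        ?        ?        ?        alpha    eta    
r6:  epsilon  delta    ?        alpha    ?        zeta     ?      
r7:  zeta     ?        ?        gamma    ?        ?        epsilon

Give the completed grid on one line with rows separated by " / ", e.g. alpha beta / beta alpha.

alpha eta gamma epsilon zeta delta beta / beta gamma alpha delta eta epsilon zeta / eta alpha beta zeta epsilon gamma delta / delta epsilon zeta eta gamma beta alpha / gamma zeta epsilon beta delta alpha eta / epsilon delta eta alpha beta zeta gamma / zeta beta delta gamma alpha eta epsilon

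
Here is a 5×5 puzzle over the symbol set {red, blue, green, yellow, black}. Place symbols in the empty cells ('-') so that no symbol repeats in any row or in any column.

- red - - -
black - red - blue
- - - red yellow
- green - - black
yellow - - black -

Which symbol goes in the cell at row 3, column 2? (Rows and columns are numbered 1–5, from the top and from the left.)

black

(r1,c5) = green
(r2,c2) = yellow
(r2,c4) = green
(r5,c2) = blue
(r5,c3) = green
(r5,c5) = red
(r1,c1) = blue
(r1,c4) = yellow
(r3,c1) = green
(r3,c2) = black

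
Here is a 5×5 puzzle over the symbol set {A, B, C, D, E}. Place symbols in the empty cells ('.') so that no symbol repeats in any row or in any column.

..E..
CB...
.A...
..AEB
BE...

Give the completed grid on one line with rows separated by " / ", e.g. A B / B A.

A D E B C / C B D A E / E A B C D / D C A E B / B E C D A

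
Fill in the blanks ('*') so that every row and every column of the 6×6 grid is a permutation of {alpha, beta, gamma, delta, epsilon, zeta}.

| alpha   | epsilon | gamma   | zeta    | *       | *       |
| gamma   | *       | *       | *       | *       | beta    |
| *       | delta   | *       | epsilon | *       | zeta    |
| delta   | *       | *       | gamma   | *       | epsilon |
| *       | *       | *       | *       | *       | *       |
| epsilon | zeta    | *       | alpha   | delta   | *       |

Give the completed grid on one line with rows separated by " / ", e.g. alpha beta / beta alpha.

(r1,c5) = beta
(r1,c6) = delta
(r2,c2) = alpha
(r2,c4) = delta
(r3,c1) = beta
(r3,c3) = alpha
(r3,c5) = gamma
(r4,c2) = beta
(r4,c3) = zeta
(r4,c5) = alpha
(r5,c1) = zeta
(r5,c2) = gamma
(r5,c4) = beta
(r5,c5) = epsilon
(r5,c6) = alpha
(r6,c3) = beta
(r6,c6) = gamma
(r2,c3) = epsilon
(r2,c5) = zeta
(r5,c3) = delta

alpha epsilon gamma zeta beta delta / gamma alpha epsilon delta zeta beta / beta delta alpha epsilon gamma zeta / delta beta zeta gamma alpha epsilon / zeta gamma delta beta epsilon alpha / epsilon zeta beta alpha delta gamma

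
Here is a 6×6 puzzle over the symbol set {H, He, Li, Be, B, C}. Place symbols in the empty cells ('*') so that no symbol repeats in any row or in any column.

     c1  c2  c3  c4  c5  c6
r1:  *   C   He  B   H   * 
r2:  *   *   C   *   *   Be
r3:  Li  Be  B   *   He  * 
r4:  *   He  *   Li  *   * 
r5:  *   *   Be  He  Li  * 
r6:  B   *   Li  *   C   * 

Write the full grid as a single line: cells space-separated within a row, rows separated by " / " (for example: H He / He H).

row 1 has {H,He,B,C}; column 1 has {Li,B} — only Be is left for (r1,c1).
row 1 has {H,He,Be,B,C}; column 6 has {Be} — only Li is left for (r1,c6).
row 2 has {Be,C}; column 4 has {He,Li,B} — only H is left for (r2,c4).
row 2 has {H,Be,C}; column 5 has {H,He,Li,C} — only B is left for (r2,c5).
row 3 has {He,Li,Be,B}; column 4 has {H,He,Li,B} — only C is left for (r3,c4).
row 3 has {He,Li,Be,B,C}; column 6 has {Li,Be} — only H is left for (r3,c6).
row 4 has {He,Li}; column 3 has {He,Li,Be,B,C} — only H is left for (r4,c3).
row 4 has {H,He,Li}; column 5 has {H,He,Li,B,C} — only Be is left for (r4,c5).
row 6 has {Li,B,C}; column 2 has {He,Be,C} — only H is left for (r6,c2).
row 6 has {H,Li,B,C}; column 4 has {H,He,Li,B,C} — only Be is left for (r6,c4).
row 6 has {H,Li,Be,B,C}; column 6 has {H,Li,Be} — only He is left for (r6,c6).
row 2 has {H,Be,B,C}; column 1 has {Li,Be,B} — only He is left for (r2,c1).
row 2 has {H,He,Be,B,C}; column 2 has {H,He,Be,C} — only Li is left for (r2,c2).
row 4 has {H,He,Li,Be}; column 1 has {He,Li,Be,B} — only C is left for (r4,c1).
row 4 has {H,He,Li,Be,C}; column 6 has {H,He,Li,Be} — only B is left for (r4,c6).
row 5 has {He,Li,Be}; column 1 has {He,Li,Be,B,C} — only H is left for (r5,c1).
row 5 has {H,He,Li,Be}; column 2 has {H,He,Li,Be,C} — only B is left for (r5,c2).
row 5 has {H,He,Li,Be,B}; column 6 has {H,He,Li,Be,B} — only C is left for (r5,c6).

Be C He B H Li / He Li C H B Be / Li Be B C He H / C He H Li Be B / H B Be He Li C / B H Li Be C He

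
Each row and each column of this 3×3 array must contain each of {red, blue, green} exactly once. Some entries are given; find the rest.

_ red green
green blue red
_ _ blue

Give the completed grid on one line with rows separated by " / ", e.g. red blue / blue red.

(r1,c1): row 1 has {red,green}; column 1 has {green}, so it must be blue.
(r3,c1): row 3 has {blue}; column 1 has {blue,green}, so it must be red.
(r3,c2): row 3 has {red,blue}; column 2 has {red,blue}, so it must be green.

blue red green / green blue red / red green blue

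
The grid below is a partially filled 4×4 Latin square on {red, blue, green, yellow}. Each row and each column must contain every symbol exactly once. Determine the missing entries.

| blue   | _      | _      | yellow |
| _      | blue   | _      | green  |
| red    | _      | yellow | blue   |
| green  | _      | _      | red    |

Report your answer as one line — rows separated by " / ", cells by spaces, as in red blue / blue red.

blue red green yellow / yellow blue red green / red green yellow blue / green yellow blue red

(r2,c1) = yellow
(r2,c3) = red
(r3,c2) = green
(r4,c2) = yellow
(r4,c3) = blue
(r1,c2) = red
(r1,c3) = green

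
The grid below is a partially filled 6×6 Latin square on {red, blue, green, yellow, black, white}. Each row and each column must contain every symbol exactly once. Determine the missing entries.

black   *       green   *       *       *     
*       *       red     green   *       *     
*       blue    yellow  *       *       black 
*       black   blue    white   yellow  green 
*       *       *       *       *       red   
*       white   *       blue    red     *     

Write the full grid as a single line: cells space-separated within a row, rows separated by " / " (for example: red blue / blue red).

(r2,c2) = yellow
(r3,c4) = red
(r4,c1) = red
(r5,c2) = green
(r6,c3) = black
(r6,c6) = yellow
(r1,c2) = red
(r1,c4) = yellow
(r5,c3) = white
(r5,c4) = black
(r5,c5) = blue
(r6,c1) = green
(r1,c5) = white
(r1,c6) = blue
(r2,c5) = black
(r2,c6) = white
(r3,c1) = white
(r3,c5) = green
(r5,c1) = yellow
(r2,c1) = blue

black red green yellow white blue / blue yellow red green black white / white blue yellow red green black / red black blue white yellow green / yellow green white black blue red / green white black blue red yellow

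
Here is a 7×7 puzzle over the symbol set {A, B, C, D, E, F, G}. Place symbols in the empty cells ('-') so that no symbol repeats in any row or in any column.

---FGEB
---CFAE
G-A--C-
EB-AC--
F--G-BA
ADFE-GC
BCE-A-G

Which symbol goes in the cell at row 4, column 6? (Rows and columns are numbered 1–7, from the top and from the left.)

D

(r1,c2) = A
(r2,c1) = D
(r2,c2) = G
(r2,c3) = B
(r5,c2) = E
(r5,c5) = D
(r6,c5) = B
(r7,c4) = D
(r7,c6) = F
(r1,c1) = C
(r1,c3) = D
(r3,c2) = F
(r3,c4) = B
(r3,c5) = E
(r3,c7) = D
(r4,c3) = G
(r4,c6) = D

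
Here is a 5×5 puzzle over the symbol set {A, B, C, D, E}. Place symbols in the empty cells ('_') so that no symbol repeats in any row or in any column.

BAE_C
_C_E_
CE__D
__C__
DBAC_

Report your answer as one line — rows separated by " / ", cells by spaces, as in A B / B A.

B A E D C / A C D E B / C E B A D / E D C B A / D B A C E

row 1 has {A,B,C,E}; column 4 has {C,E} — only D is left for (r1,c4).
row 2 has {C,E}; column 1 has {B,C,D} — only A is left for (r2,c1).
row 2 has {A,C,E}; column 5 has {C,D} — only B is left for (r2,c5).
row 3 has {C,D,E}; column 3 has {A,C,E} — only B is left for (r3,c3).
row 3 has {B,C,D,E}; column 4 has {C,D,E} — only A is left for (r3,c4).
row 4 has {C}; column 1 has {A,B,C,D} — only E is left for (r4,c1).
row 4 has {C,E}; column 2 has {A,B,C,E} — only D is left for (r4,c2).
row 4 has {C,D,E}; column 4 has {A,C,D,E} — only B is left for (r4,c4).
row 4 has {B,C,D,E}; column 5 has {B,C,D} — only A is left for (r4,c5).
row 5 has {A,B,C,D}; column 5 has {A,B,C,D} — only E is left for (r5,c5).
row 2 has {A,B,C,E}; column 3 has {A,B,C,E} — only D is left for (r2,c3).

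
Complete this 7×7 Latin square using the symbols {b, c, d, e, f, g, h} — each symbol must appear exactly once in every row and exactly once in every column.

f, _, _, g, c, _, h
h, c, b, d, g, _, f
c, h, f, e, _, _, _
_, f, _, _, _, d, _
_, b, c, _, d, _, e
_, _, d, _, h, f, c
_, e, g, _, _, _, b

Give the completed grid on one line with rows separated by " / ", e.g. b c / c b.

f d e g c b h / h c b d g e f / c h f e b g d / b f h c e d g / g b c f d h e / e g d b h f c / d e g h f c b

(r1,c2) = d
(r1,c3) = e
(r1,c6) = b
(r2,c6) = e
(r3,c5) = b
(r3,c6) = g
(r3,c7) = d
(r4,c3) = h
(r4,c5) = e
(r4,c7) = g
(r5,c1) = g
(r5,c6) = h
(r6,c2) = g
(r6,c4) = b
(r7,c1) = d
(r7,c5) = f
(r7,c6) = c
(r4,c1) = b
(r4,c4) = c
(r5,c4) = f
(r6,c1) = e
(r7,c4) = h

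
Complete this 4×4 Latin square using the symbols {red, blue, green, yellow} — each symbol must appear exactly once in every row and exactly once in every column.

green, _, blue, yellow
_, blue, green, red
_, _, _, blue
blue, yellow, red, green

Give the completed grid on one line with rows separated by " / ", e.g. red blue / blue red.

row 1 has {blue,green,yellow}; column 2 has {blue,yellow} — only red is left for (r1,c2).
row 2 has {red,blue,green}; column 1 has {blue,green} — only yellow is left for (r2,c1).
row 3 has {blue}; column 1 has {blue,green,yellow} — only red is left for (r3,c1).
row 3 has {red,blue}; column 2 has {red,blue,yellow} — only green is left for (r3,c2).
row 3 has {red,blue,green}; column 3 has {red,blue,green} — only yellow is left for (r3,c3).

green red blue yellow / yellow blue green red / red green yellow blue / blue yellow red green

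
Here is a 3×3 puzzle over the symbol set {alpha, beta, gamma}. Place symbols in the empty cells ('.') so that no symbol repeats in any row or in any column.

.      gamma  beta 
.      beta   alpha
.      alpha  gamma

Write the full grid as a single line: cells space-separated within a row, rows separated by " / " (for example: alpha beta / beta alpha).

alpha gamma beta / gamma beta alpha / beta alpha gamma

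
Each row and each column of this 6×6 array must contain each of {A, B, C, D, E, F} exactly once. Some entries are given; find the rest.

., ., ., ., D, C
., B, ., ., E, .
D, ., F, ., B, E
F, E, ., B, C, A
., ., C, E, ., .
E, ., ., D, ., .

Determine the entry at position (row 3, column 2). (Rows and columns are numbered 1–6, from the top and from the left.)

A

Cell (r4,c3): row 4 has {A,B,C,E,F}; column 3 has {C,F} → D.
Cell (r2,c3): row 2 has {B,E}; column 3 has {C,D,F} → A.
Cell (r6,c3): row 6 has {D,E}; column 3 has {A,C,D,F} → B.
Cell (r6,c6): row 6 has {B,D,E}; column 6 has {A,C,E} → F.
Cell (r1,c3): row 1 has {C,D}; column 3 has {A,B,C,D,F} → E.
Cell (r2,c1): row 2 has {A,B,E}; column 1 has {D,E,F} → C.
Cell (r2,c4): row 2 has {A,B,C,E}; column 4 has {B,D,E} → F.
Cell (r2,c6): row 2 has {A,B,C,E,F}; column 6 has {A,C,E,F} → D.
Cell (r5,c6): row 5 has {C,E}; column 6 has {A,C,D,E,F} → B.
Cell (r6,c5): row 6 has {B,D,E,F}; column 5 has {B,C,D,E} → A.
Cell (r1,c4): row 1 has {C,D,E}; column 4 has {B,D,E,F} → A.
Cell (r3,c4): row 3 has {B,D,E,F}; column 4 has {A,B,D,E,F} → C.
Cell (r5,c1): row 5 has {B,C,E}; column 1 has {C,D,E,F} → A.
Cell (r5,c5): row 5 has {A,B,C,E}; column 5 has {A,B,C,D,E} → F.
Cell (r6,c2): row 6 has {A,B,D,E,F}; column 2 has {B,E} → C.
Cell (r1,c1): row 1 has {A,C,D,E}; column 1 has {A,C,D,E,F} → B.
Cell (r1,c2): row 1 has {A,B,C,D,E}; column 2 has {B,C,E} → F.
Cell (r3,c2): row 3 has {B,C,D,E,F}; column 2 has {B,C,E,F} → A.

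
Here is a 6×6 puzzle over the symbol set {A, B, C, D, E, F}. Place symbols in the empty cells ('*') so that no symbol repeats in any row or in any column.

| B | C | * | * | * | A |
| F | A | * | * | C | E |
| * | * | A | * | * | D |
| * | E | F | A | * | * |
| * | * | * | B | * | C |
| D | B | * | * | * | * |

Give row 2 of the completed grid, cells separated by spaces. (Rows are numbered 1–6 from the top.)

F A B D C E

Cell (r2,c4): row 2 has {A,C,E,F}; column 4 has {A,B} → D.
Cell (r3,c2): row 3 has {A,D}; column 2 has {A,B,C,E} → F.
Cell (r4,c1): row 4 has {A,E,F}; column 1 has {B,D,F} → C.
Cell (r4,c6): row 4 has {A,C,E,F}; column 6 has {A,C,D,E} → B.
Cell (r5,c2): row 5 has {B,C}; column 2 has {A,B,C,E,F} → D.
Cell (r5,c3): row 5 has {B,C,D}; column 3 has {A,F} → E.
Cell (r6,c3): row 6 has {B,D}; column 3 has {A,E,F} → C.
Cell (r6,c6): row 6 has {B,C,D}; column 6 has {A,B,C,D,E} → F.
Cell (r1,c3): row 1 has {A,B,C}; column 3 has {A,C,E,F} → D.
Cell (r2,c3): row 2 has {A,C,D,E,F}; column 3 has {A,C,D,E,F} → B.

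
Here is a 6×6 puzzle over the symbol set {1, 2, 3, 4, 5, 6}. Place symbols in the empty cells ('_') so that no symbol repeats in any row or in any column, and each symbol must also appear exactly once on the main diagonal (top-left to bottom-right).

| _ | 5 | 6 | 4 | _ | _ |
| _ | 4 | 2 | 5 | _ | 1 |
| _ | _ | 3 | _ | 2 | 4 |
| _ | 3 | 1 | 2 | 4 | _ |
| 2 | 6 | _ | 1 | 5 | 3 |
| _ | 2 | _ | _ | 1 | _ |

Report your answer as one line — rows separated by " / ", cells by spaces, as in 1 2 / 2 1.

1 5 6 4 3 2 / 3 4 2 5 6 1 / 5 1 3 6 2 4 / 6 3 1 2 4 5 / 2 6 4 1 5 3 / 4 2 5 3 1 6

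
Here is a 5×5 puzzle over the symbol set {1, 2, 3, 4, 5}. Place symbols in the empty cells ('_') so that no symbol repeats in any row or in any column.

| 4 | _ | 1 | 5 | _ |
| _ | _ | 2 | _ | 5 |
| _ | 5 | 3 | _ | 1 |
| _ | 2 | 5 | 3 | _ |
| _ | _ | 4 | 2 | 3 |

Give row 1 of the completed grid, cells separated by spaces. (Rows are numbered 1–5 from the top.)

4 3 1 5 2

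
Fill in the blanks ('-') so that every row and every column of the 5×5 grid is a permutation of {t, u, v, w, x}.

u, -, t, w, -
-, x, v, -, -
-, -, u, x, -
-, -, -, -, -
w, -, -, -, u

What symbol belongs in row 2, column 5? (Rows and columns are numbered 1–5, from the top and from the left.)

(r1,c2) = v
(r1,c5) = x
(r2,c1) = t
(r2,c4) = u
(r2,c5) = w

w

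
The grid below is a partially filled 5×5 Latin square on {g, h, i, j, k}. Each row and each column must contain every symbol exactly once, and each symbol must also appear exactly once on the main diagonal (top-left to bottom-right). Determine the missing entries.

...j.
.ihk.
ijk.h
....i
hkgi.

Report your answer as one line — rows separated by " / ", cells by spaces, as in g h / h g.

Cell (r1,c1): row 1 has {j}; column 1 has {h,i}; the diagonal has {i,k} → g.
Cell (r1,c2): row 1 has {g,j}; column 2 has {i,j,k} → h.
Cell (r1,c3): row 1 has {g,h,j}; column 3 has {g,h,k} → i.
Cell (r1,c5): row 1 has {g,h,i,j}; column 5 has {h,i} → k.
Cell (r2,c1): row 2 has {h,i,k}; column 1 has {g,h,i} → j.
Cell (r2,c5): row 2 has {h,i,j,k}; column 5 has {h,i,k} → g.
Cell (r3,c4): row 3 has {h,i,j,k}; column 4 has {i,j,k} → g.
Cell (r4,c1): row 4 has {i}; column 1 has {g,h,i,j} → k.
Cell (r4,c2): row 4 has {i,k}; column 2 has {h,i,j,k} → g.
Cell (r4,c3): row 4 has {g,i,k}; column 3 has {g,h,i,k} → j.
Cell (r4,c4): row 4 has {g,i,j,k}; column 4 has {g,i,j,k}; the diagonal has {g,i,k} → h.
Cell (r5,c5): row 5 has {g,h,i,k}; column 5 has {g,h,i,k}; the diagonal has {g,h,i,k} → j.

g h i j k / j i h k g / i j k g h / k g j h i / h k g i j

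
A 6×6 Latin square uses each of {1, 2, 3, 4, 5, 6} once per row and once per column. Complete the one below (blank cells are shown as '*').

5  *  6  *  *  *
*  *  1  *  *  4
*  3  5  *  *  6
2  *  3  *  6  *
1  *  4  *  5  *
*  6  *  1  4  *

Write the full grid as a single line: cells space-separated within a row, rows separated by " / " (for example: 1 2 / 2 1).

5 1 6 4 3 2 / 6 5 1 3 2 4 / 4 3 5 2 1 6 / 2 4 3 5 6 1 / 1 2 4 6 5 3 / 3 6 2 1 4 5

At row 3, column 1: row 3 has {3,5,6}; column 1 has {1,2,5}; that leaves 4.
At row 3, column 4: row 3 has {3,4,5,6}; column 4 has {1}; that leaves 2.
At row 3, column 5: row 3 has {2,3,4,5,6}; column 5 has {4,5,6}; that leaves 1.
At row 5, column 2: row 5 has {1,4,5}; column 2 has {3,6}; that leaves 2.
At row 5, column 6: row 5 has {1,2,4,5}; column 6 has {4,6}; that leaves 3.
At row 6, column 1: row 6 has {1,4,6}; column 1 has {1,2,4,5}; that leaves 3.
At row 6, column 3: row 6 has {1,3,4,6}; column 3 has {1,3,4,5,6}; that leaves 2.
At row 6, column 6: row 6 has {1,2,3,4,6}; column 6 has {3,4,6}; that leaves 5.
At row 2, column 1: row 2 has {1,4}; column 1 has {1,2,3,4,5}; that leaves 6.
At row 2, column 2: row 2 has {1,4,6}; column 2 has {2,3,6}; that leaves 5.
At row 2, column 4: row 2 has {1,4,5,6}; column 4 has {1,2}; that leaves 3.
At row 2, column 5: row 2 has {1,3,4,5,6}; column 5 has {1,4,5,6}; that leaves 2.
At row 4, column 6: row 4 has {2,3,6}; column 6 has {3,4,5,6}; that leaves 1.
At row 5, column 4: row 5 has {1,2,3,4,5}; column 4 has {1,2,3}; that leaves 6.
At row 1, column 4: row 1 has {5,6}; column 4 has {1,2,3,6}; that leaves 4.
At row 1, column 5: row 1 has {4,5,6}; column 5 has {1,2,4,5,6}; that leaves 3.
At row 1, column 6: row 1 has {3,4,5,6}; column 6 has {1,3,4,5,6}; that leaves 2.
At row 4, column 2: row 4 has {1,2,3,6}; column 2 has {2,3,5,6}; that leaves 4.
At row 4, column 4: row 4 has {1,2,3,4,6}; column 4 has {1,2,3,4,6}; that leaves 5.
At row 1, column 2: row 1 has {2,3,4,5,6}; column 2 has {2,3,4,5,6}; that leaves 1.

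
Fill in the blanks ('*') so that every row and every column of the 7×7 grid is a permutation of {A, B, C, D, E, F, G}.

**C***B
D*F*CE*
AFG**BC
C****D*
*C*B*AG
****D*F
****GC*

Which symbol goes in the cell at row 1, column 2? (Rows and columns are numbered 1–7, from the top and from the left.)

(r2,c7) = A
(r3,c5) = E
(r4,c7) = E
(r5,c5) = F
(r6,c6) = G
(r7,c7) = D
(r1,c5) = A
(r1,c6) = F
(r2,c4) = G
(r3,c4) = D
(r4,c5) = B
(r5,c1) = E
(r5,c3) = D
(r6,c1) = B
(r7,c1) = F
(r1,c1) = G
(r1,c4) = E
(r2,c2) = B
(r4,c3) = A
(r4,c4) = F
(r6,c3) = E
(r7,c3) = B
(r7,c4) = A
(r1,c2) = D

D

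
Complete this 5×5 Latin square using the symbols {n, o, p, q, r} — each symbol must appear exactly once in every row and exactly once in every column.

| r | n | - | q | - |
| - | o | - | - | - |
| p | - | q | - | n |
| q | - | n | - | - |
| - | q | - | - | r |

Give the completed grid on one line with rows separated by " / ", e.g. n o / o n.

(r2,c1) = n
(r3,c2) = r
(r3,c4) = o
(r4,c2) = p
(r4,c4) = r
(r4,c5) = o
(r5,c1) = o
(r5,c3) = p
(r5,c4) = n
(r1,c3) = o
(r1,c5) = p
(r2,c3) = r
(r2,c4) = p
(r2,c5) = q

r n o q p / n o r p q / p r q o n / q p n r o / o q p n r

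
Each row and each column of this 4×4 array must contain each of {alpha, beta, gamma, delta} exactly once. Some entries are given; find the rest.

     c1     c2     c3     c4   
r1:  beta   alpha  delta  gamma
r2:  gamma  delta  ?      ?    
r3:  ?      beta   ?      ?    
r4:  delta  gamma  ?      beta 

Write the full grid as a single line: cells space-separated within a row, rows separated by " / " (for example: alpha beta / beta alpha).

beta alpha delta gamma / gamma delta beta alpha / alpha beta gamma delta / delta gamma alpha beta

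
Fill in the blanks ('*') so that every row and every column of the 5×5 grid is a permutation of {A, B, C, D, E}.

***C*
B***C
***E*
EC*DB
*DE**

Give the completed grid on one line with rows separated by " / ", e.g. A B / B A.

D A B C E / B E D A C / A B C E D / E C A D B / C D E B A

(r2,c4) = A
(r4,c3) = A
(r5,c4) = B
(r5,c5) = A
(r2,c2) = E
(r2,c3) = D
(r3,c5) = D
(r5,c1) = C
(r1,c3) = B
(r1,c5) = E
(r3,c1) = A
(r3,c2) = B
(r3,c3) = C
(r1,c1) = D
(r1,c2) = A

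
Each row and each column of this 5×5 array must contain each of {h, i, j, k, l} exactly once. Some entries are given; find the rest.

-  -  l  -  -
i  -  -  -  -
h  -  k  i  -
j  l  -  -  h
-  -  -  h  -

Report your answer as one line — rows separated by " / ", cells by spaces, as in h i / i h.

k h l j i / i k h l j / h j k i l / j l i k h / l i j h k

Cell (r1,c1): row 1 has {l}; column 1 has {h,i,j} → k.
Cell (r1,c4): row 1 has {k,l}; column 4 has {h,i} → j.
Cell (r1,c5): row 1 has {j,k,l}; column 5 has {h} → i.
Cell (r3,c2): row 3 has {h,i,k}; column 2 has {l} → j.
Cell (r3,c5): row 3 has {h,i,j,k}; column 5 has {h,i} → l.
Cell (r4,c3): row 4 has {h,j,l}; column 3 has {k,l} → i.
Cell (r4,c4): row 4 has {h,i,j,l}; column 4 has {h,i,j} → k.
Cell (r5,c1): row 5 has {h}; column 1 has {h,i,j,k} → l.
Cell (r5,c3): row 5 has {h,l}; column 3 has {i,k,l} → j.
Cell (r5,c5): row 5 has {h,j,l}; column 5 has {h,i,l} → k.
Cell (r1,c2): row 1 has {i,j,k,l}; column 2 has {j,l} → h.
Cell (r2,c2): row 2 has {i}; column 2 has {h,j,l} → k.
Cell (r2,c3): row 2 has {i,k}; column 3 has {i,j,k,l} → h.
Cell (r2,c4): row 2 has {h,i,k}; column 4 has {h,i,j,k} → l.
Cell (r2,c5): row 2 has {h,i,k,l}; column 5 has {h,i,k,l} → j.
Cell (r5,c2): row 5 has {h,j,k,l}; column 2 has {h,j,k,l} → i.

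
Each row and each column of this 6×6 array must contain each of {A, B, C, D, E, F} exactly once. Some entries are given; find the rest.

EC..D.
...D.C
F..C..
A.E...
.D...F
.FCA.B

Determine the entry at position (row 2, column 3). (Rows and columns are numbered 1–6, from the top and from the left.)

A

Cell (r1,c6): row 1 has {C,D,E}; column 6 has {B,C,F} → A.
Cell (r2,c1): row 2 has {C,D}; column 1 has {A,E,F} → B.
Cell (r4,c2): row 4 has {A,E}; column 2 has {C,D,F} → B.
Cell (r4,c4): row 4 has {A,B,E}; column 4 has {A,C,D} → F.
Cell (r4,c5): row 4 has {A,B,E,F}; column 5 has {D} → C.
Cell (r4,c6): row 4 has {A,B,C,E,F}; column 6 has {A,B,C,F} → D.
Cell (r5,c1): row 5 has {D,F}; column 1 has {A,B,E,F} → C.
Cell (r6,c1): row 6 has {A,B,C,F}; column 1 has {A,B,C,E,F} → D.
Cell (r6,c5): row 6 has {A,B,C,D,F}; column 5 has {C,D} → E.
Cell (r1,c4): row 1 has {A,C,D,E}; column 4 has {A,C,D,F} → B.
Cell (r3,c6): row 3 has {C,F}; column 6 has {A,B,C,D,F} → E.
Cell (r5,c4): row 5 has {C,D,F}; column 4 has {A,B,C,D,F} → E.
Cell (r1,c3): row 1 has {A,B,C,D,E}; column 3 has {C,E} → F.
Cell (r2,c3): row 2 has {B,C,D}; column 3 has {C,E,F} → A.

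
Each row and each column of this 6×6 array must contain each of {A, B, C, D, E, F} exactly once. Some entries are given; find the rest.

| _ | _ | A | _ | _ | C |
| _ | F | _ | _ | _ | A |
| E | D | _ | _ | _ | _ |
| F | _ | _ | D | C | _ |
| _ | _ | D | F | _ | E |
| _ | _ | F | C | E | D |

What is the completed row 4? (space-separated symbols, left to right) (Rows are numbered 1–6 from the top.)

F A E D C B

(r4,c6) = B
(r3,c6) = F
(r4,c3) = E
(r4,c2) = A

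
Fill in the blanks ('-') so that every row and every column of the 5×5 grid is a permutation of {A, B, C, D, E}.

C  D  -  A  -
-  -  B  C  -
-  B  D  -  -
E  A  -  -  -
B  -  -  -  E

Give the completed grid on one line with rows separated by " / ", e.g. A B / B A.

C D E A B / D E B C A / A B D E C / E A C B D / B C A D E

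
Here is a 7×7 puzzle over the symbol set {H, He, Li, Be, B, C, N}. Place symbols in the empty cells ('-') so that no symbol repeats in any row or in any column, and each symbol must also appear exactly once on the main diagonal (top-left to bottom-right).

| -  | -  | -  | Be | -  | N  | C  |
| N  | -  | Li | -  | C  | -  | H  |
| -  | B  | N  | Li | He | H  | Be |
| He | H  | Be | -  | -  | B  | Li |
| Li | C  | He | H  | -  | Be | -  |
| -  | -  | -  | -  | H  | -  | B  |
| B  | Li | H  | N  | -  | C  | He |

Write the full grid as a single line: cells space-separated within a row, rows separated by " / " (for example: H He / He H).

(r1,c1) = H
(r1,c2) = He
(r1,c3) = B
(r1,c5) = Li
(r2,c2) = Be
(r2,c6) = He
(r3,c1) = C
(r4,c4) = C
(r4,c5) = N
(r5,c5) = B
(r5,c7) = N
(r6,c1) = Be
(r6,c2) = N
(r6,c3) = C
(r6,c4) = He
(r6,c6) = Li
(r7,c5) = Be
(r2,c4) = B

H He B Be Li N C / N Be Li B C He H / C B N Li He H Be / He H Be C N B Li / Li C He H B Be N / Be N C He H Li B / B Li H N Be C He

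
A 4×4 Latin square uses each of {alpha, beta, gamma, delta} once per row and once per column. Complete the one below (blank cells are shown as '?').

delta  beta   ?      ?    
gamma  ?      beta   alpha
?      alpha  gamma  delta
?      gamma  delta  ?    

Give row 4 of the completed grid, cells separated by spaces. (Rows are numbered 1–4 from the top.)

(r1,c3) = alpha
(r1,c4) = gamma
(r2,c2) = delta
(r3,c1) = beta
(r4,c1) = alpha
(r4,c4) = beta

alpha gamma delta beta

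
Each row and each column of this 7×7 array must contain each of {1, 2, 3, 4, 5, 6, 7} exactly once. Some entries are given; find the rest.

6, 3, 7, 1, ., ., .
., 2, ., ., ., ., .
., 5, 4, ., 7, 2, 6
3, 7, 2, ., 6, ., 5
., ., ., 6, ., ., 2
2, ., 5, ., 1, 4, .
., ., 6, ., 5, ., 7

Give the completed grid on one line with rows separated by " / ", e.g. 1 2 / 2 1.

row 1 has {1,3,6,7}; column 6 has {2,4} — only 5 is left for (r1,c6).
row 1 has {1,3,5,6,7}; column 7 has {2,5,6,7} — only 4 is left for (r1,c7).
row 3 has {2,4,5,6,7}; column 1 has {2,3,6} — only 1 is left for (r3,c1).
row 3 has {1,2,4,5,6,7}; column 4 has {1,6} — only 3 is left for (r3,c4).
row 4 has {2,3,5,6,7}; column 4 has {1,3,6} — only 4 is left for (r4,c4).
row 4 has {2,3,4,5,6,7}; column 6 has {2,4,5} — only 1 is left for (r4,c6).
row 6 has {1,2,4,5}; column 2 has {2,3,5,7} — only 6 is left for (r6,c2).
row 6 has {1,2,4,5,6}; column 4 has {1,3,4,6} — only 7 is left for (r6,c4).
row 6 has {1,2,4,5,6,7}; column 7 has {2,4,5,6,7} — only 3 is left for (r6,c7).
row 7 has {5,6,7}; column 1 has {1,2,3,6} — only 4 is left for (r7,c1).
row 7 has {4,5,6,7}; column 2 has {2,3,5,6,7} — only 1 is left for (r7,c2).
row 7 has {1,4,5,6,7}; column 4 has {1,3,4,6,7} — only 2 is left for (r7,c4).
row 7 has {1,2,4,5,6,7}; column 6 has {1,2,4,5} — only 3 is left for (r7,c6).
row 1 has {1,3,4,5,6,7}; column 5 has {1,5,6,7} — only 2 is left for (r1,c5).
row 2 has {2}; column 4 has {1,2,3,4,6,7} — only 5 is left for (r2,c4).
row 2 has {2,5}; column 7 has {2,3,4,5,6,7} — only 1 is left for (r2,c7).
row 5 has {2,6}; column 2 has {1,2,3,5,6,7} — only 4 is left for (r5,c2).
row 5 has {2,4,6}; column 5 has {1,2,5,6,7} — only 3 is left for (r5,c5).
row 5 has {2,3,4,6}; column 6 has {1,2,3,4,5} — only 7 is left for (r5,c6).
row 2 has {1,2,5}; column 1 has {1,2,3,4,6} — only 7 is left for (r2,c1).
row 2 has {1,2,5,7}; column 3 has {2,4,5,6,7} — only 3 is left for (r2,c3).
row 2 has {1,2,3,5,7}; column 5 has {1,2,3,5,6,7} — only 4 is left for (r2,c5).
row 2 has {1,2,3,4,5,7}; column 6 has {1,2,3,4,5,7} — only 6 is left for (r2,c6).
row 5 has {2,3,4,6,7}; column 1 has {1,2,3,4,6,7} — only 5 is left for (r5,c1).
row 5 has {2,3,4,5,6,7}; column 3 has {2,3,4,5,6,7} — only 1 is left for (r5,c3).

6 3 7 1 2 5 4 / 7 2 3 5 4 6 1 / 1 5 4 3 7 2 6 / 3 7 2 4 6 1 5 / 5 4 1 6 3 7 2 / 2 6 5 7 1 4 3 / 4 1 6 2 5 3 7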